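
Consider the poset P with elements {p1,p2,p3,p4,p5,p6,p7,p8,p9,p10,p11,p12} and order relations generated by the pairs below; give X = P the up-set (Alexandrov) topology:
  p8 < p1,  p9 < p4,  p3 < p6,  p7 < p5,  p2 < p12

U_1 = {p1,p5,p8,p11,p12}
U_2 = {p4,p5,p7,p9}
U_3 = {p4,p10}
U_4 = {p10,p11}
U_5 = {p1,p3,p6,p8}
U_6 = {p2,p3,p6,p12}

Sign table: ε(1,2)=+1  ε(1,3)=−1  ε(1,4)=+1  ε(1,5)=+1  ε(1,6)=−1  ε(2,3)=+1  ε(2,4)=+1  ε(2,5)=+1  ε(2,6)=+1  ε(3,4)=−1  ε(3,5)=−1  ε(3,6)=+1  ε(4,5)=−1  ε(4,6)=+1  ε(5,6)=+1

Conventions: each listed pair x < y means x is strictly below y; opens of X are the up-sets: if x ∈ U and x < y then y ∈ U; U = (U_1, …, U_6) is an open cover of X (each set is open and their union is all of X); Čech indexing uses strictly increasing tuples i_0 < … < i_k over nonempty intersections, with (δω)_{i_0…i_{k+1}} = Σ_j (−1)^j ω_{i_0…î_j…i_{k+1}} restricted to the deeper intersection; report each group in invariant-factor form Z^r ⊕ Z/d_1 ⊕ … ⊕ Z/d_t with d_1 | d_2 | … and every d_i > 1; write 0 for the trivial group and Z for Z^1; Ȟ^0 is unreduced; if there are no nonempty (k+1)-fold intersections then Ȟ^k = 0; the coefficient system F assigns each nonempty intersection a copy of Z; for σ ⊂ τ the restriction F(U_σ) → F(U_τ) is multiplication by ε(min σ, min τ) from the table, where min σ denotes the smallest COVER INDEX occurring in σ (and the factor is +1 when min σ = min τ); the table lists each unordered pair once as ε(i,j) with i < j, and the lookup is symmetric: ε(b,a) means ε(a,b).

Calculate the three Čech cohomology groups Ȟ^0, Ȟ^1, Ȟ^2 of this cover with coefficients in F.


Ȟ^0 ≅ 0; Ȟ^1 ≅ Z ⊕ Z/2; Ȟ^2 ≅ 0

nonempty overlaps:
  U12={p5} U14={p11} U15={p1,p8} U16={p12} U23={p4} U34={p10} U56={p3,p6}
C dims 6,7; δ0: rk 6, SNF 1^5·2
degree 0: 6−6−0 = 0 → Ȟ^0 ≅ 0
degree 1: 7−0−6 = 1 plus torsion [2] → Ȟ^1 ≅ Z ⊕ Z/2
degree 2: 0−0−0 = 0 → Ȟ^2 ≅ 0


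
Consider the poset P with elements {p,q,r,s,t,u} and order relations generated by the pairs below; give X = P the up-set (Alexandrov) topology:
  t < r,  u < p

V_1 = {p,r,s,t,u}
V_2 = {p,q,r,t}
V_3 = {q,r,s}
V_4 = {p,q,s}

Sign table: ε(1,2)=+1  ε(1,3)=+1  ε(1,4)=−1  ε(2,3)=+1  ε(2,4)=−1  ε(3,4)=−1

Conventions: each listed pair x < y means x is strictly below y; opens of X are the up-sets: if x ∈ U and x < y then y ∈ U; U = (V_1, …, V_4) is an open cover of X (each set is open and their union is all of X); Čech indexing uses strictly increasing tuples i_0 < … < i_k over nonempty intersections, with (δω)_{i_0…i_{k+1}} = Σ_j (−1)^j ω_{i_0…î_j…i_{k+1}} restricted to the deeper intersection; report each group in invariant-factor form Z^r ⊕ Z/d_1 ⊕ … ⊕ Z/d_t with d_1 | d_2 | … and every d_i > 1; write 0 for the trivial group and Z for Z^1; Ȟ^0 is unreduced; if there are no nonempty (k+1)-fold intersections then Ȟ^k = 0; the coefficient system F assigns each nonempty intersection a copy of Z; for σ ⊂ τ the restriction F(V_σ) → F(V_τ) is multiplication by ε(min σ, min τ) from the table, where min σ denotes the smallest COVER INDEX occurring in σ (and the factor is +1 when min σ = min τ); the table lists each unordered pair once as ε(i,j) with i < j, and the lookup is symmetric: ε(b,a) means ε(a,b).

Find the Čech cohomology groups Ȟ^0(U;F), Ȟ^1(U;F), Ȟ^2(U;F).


nerve of the cover:
  V12={p,r,t} V13={r,s} V14={p,s} V23={q,r} V24={p,q} V34={q,s}
  V123={r} V124={p} V134={s} V234={q}
C dims 4,6,4; δ0: rk 3, SNF 1^3; δ1: rk 3, SNF 1^3
Ȟ^0 = (4 − 3) − 0 = 1, so Ȟ^0 ≅ Z
Ȟ^1 = (6 − 3) − 3 = 0, so Ȟ^1 ≅ 0
Ȟ^2 = (4 − 0) − 3 = 1, so Ȟ^2 ≅ Z

Ȟ^0(U;F) ≅ Z; Ȟ^1(U;F) ≅ 0; Ȟ^2(U;F) ≅ Z


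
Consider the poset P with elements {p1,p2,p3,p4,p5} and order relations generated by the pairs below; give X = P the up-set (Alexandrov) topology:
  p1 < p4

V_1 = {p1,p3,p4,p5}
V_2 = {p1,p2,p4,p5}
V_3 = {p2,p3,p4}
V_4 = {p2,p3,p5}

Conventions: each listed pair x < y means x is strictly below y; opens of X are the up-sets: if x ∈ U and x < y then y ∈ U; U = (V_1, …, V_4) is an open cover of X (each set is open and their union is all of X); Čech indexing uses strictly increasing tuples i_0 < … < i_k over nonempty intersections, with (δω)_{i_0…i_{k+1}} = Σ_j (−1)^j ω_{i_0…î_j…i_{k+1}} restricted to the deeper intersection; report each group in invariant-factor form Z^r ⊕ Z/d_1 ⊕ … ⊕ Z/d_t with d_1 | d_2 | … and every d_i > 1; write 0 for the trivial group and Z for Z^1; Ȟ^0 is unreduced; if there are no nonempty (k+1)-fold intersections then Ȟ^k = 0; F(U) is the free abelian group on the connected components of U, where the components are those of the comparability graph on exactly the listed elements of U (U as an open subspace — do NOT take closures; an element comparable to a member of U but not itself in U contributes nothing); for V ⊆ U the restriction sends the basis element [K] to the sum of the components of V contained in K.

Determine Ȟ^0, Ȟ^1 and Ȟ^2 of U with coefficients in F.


nerve of the cover:
  V12={p1,p4,p5} V13={p3,p4} V14={p3,p5} V23={p2,p4} V24={p2,p5} V34={p2,p3}
  V123={p4} V124={p5} V134={p3} V234={p2}
components per intersection:
  V1: {p1,p4} {p3} {p5}
  V2: {p1,p4} {p2} {p5}
  V3: {p2} {p3} {p4}
  V4: {p2} {p3} {p5}
  V12: {p1,p4} {p5}
  V13: {p3} {p4}
  V14: {p3} {p5}
  V23: {p2} {p4}
  V24: {p2} {p5}
  V34: {p2} {p3}
  V123: {p4}
  V124: {p5}
  V134: {p3}
  V234: {p2}
C dims 12,12,4; δ0: rk 8, SNF 1^8; δ1: rk 4, SNF 1^4
Ȟ^0 = (12 − 8) − 0 = 4, so Ȟ^0 ≅ Z^4
Ȟ^1 = (12 − 4) − 8 = 0, so Ȟ^1 ≅ 0
Ȟ^2 = (4 − 0) − 4 = 0, so Ȟ^2 ≅ 0

Ȟ^0(U;F) ≅ Z^4, Ȟ^1(U;F) ≅ 0, Ȟ^2(U;F) ≅ 0


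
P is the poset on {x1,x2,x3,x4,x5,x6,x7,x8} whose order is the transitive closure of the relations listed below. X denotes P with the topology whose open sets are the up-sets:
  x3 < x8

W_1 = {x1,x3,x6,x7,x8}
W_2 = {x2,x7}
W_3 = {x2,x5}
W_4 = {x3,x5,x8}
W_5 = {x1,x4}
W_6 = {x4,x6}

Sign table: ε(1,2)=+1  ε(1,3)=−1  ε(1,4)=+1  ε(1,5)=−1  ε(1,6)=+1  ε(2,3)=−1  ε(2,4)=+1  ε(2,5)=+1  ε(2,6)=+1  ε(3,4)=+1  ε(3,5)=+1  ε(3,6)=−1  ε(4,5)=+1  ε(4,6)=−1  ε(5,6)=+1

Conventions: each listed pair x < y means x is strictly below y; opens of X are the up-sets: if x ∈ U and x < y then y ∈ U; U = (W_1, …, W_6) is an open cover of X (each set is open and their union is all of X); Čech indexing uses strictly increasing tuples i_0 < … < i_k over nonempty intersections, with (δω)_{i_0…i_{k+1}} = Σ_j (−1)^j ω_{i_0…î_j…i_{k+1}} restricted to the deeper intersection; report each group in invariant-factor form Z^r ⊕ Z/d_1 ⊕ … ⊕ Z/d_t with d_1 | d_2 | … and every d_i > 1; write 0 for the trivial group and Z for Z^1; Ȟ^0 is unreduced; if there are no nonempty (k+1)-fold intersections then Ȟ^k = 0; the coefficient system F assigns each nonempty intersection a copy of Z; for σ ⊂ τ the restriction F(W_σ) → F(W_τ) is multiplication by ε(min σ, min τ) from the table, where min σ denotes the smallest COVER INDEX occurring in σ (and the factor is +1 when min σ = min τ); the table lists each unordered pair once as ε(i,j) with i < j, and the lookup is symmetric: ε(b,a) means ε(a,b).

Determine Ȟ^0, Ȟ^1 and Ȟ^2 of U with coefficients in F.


cover nerve:
  W12={x7} W14={x3,x8} W15={x1} W16={x6} W23={x2} W34={x5} W56={x4}
C dims 6,7; δ0: rk 6, SNF 1^5·2
Ȟ^0: (6−6)−0=0 ⇒ 0
Ȟ^1: (7−0)−6=1 plus torsion [2] ⇒ Z ⊕ Z/2
Ȟ^2: (0−0)−0=0 ⇒ 0

Ȟ^0 ≅ 0, Ȟ^1 ≅ Z ⊕ Z/2, Ȟ^2 ≅ 0


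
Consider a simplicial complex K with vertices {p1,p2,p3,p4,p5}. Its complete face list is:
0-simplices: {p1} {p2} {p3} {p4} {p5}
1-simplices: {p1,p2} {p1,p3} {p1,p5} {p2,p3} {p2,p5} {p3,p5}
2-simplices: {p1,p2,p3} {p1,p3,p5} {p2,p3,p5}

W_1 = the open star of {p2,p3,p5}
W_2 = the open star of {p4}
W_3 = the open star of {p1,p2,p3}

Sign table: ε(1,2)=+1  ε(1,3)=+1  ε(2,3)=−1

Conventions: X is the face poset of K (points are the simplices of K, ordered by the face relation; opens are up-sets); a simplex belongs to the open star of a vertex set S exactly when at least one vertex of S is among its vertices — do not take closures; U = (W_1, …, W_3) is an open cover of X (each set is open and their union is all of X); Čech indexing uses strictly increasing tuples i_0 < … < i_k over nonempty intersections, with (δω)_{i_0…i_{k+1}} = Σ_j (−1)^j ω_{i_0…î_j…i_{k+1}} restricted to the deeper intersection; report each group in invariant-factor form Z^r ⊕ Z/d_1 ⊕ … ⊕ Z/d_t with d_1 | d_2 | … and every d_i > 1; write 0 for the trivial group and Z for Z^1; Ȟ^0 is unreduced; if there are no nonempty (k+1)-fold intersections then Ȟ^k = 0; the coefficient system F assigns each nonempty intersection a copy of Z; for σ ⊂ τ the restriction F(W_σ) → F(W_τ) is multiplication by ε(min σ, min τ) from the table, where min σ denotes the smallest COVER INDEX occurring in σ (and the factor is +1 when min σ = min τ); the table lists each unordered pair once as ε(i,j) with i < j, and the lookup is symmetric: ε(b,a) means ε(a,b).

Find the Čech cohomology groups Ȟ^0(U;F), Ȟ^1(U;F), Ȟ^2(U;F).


nerve simplices:
  W1={{p2},{p3},{p5},{p1,p2},{p1,p3},{p1,p5},{p2,p3},{p2,p5},{p3,p5},{p1,p2,p3},{p1,p3,p5},{p2,p3,p5}} W2={{p4}} W3={{p1},{p2},{p3},{p1,p2},{p1,p3},{p1,p5},{p2,p3},{p2,p5},{p3,p5},{p1,p2,p3},{p1,p3,p5},{p2,p3,p5}}
  W13={{p2},{p3},{p1,p2},{p1,p3},{p1,p5},{p2,p3},{p2,p5},{p3,p5},{p1,p2,p3},{p1,p3,p5},{p2,p3,p5}}
C dims 3,1; δ0: rk 1, SNF 1^1
degree 0: 3−1−0 = 2 → Ȟ^0 ≅ Z^2
degree 1: 1−0−1 = 0 → Ȟ^1 ≅ 0
degree 2: 0−0−0 = 0 → Ȟ^2 ≅ 0

Ȟ^0 ≅ Z^2,  Ȟ^1 ≅ 0,  Ȟ^2 ≅ 0


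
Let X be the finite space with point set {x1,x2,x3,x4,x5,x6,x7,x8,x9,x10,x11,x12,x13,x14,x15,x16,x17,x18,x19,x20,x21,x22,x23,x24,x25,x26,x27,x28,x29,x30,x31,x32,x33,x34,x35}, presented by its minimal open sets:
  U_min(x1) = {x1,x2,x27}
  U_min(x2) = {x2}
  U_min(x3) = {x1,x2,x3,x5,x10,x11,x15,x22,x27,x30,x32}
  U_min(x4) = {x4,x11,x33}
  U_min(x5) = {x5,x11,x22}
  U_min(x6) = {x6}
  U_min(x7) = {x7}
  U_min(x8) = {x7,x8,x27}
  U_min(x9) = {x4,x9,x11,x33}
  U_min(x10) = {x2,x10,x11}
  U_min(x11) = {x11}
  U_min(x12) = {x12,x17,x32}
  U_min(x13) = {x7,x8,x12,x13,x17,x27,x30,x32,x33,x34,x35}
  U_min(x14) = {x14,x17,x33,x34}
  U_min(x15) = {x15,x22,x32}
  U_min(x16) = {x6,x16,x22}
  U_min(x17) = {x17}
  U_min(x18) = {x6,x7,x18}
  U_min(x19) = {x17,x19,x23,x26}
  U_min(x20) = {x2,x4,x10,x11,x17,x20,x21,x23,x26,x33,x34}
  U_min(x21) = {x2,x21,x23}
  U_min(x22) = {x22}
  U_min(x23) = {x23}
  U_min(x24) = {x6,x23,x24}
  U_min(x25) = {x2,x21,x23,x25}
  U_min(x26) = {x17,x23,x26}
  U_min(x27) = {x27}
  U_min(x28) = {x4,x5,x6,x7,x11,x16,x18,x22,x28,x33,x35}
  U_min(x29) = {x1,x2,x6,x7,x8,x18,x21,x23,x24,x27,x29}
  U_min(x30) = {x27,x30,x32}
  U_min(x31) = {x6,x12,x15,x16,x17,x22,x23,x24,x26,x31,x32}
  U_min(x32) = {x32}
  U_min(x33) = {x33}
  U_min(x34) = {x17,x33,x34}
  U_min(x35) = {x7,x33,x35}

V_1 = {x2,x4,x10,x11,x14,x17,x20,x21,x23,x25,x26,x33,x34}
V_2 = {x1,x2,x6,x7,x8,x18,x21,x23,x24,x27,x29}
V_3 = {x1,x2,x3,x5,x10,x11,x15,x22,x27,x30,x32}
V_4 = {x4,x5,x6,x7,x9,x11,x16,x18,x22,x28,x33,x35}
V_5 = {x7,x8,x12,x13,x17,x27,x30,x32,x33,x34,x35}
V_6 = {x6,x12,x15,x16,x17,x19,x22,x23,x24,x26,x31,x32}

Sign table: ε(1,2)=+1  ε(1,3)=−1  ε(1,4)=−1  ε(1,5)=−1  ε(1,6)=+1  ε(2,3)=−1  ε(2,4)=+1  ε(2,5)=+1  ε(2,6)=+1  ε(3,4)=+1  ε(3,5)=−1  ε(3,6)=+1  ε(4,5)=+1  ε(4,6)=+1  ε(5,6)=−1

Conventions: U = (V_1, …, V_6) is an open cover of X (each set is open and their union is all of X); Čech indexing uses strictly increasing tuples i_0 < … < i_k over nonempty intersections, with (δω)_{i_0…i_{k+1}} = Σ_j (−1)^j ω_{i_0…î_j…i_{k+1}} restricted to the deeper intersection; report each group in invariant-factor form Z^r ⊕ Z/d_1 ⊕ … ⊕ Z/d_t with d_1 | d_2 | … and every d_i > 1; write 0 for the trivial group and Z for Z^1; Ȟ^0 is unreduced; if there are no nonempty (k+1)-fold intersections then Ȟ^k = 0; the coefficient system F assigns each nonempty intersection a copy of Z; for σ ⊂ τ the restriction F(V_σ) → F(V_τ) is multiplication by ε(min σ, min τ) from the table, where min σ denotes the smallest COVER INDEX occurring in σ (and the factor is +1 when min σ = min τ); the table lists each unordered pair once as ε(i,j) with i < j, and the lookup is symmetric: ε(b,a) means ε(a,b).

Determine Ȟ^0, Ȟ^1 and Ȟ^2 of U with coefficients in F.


Ȟ^0(U;F) ≅ 0,  Ȟ^1(U;F) ≅ Z/2,  Ȟ^2(U;F) ≅ Z

nerve of the cover:
  V12={x2,x21,x23} V13={x2,x10,x11} V14={x4,x11,x33} V15={x17,x33,x34} V16={x17,x23,x26} V23={x1,x2,x27} V24={x6,x7,x18} V25={x7,x8,x27} V26={x6,x23,x24} V34={x5,x11,x22} V35={x27,x30,x32} V36={x15,x22,x32} V45={x7,x33,x35} V46={x6,x16,x22} V56={x12,x17,x32}
  V123={x2} V126={x23} V134={x11} V145={x33} V156={x17} V235={x27} V245={x7} V246={x6} V346={x22} V356={x32}
C dims 6,15,10; δ0: rk 6, SNF 1^5·2; δ1: rk 9, SNF 1^9
Ȟ^0 = (6 − 6) − 0 = 0, so Ȟ^0 ≅ 0
Ȟ^1 = (15 − 9) − 6 = 0 plus torsion [2], so Ȟ^1 ≅ Z/2
Ȟ^2 = (10 − 0) − 9 = 1, so Ȟ^2 ≅ Z


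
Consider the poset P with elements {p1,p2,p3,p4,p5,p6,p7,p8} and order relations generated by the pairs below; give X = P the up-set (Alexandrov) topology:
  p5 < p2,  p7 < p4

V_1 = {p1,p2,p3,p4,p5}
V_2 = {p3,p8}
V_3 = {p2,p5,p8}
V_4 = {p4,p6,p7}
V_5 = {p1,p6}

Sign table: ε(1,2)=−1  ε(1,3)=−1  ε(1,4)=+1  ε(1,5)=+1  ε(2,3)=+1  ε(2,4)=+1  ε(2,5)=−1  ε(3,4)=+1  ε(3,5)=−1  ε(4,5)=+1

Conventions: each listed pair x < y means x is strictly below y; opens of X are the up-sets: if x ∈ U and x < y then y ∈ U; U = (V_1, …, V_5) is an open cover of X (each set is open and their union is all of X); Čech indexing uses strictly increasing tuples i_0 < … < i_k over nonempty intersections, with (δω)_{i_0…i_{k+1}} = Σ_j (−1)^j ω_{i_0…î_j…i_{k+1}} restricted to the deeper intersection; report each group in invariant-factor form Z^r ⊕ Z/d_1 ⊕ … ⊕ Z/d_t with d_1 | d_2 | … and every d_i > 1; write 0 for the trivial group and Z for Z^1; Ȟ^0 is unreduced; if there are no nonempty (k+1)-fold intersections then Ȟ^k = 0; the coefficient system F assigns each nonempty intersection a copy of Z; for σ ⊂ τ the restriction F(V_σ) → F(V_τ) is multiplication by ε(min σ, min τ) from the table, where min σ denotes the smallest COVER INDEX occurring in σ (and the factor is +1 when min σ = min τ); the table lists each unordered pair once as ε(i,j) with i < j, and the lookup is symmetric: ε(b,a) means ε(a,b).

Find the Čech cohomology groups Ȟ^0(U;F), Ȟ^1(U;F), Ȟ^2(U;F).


nerve simplices:
  V12={p3} V13={p2,p5} V14={p4} V15={p1} V23={p8} V45={p6}
C dims 5,6; δ0: rk 4, SNF 1^4
degree 0: 5−4−0 = 1 → Ȟ^0 ≅ Z
degree 1: 6−0−4 = 2 → Ȟ^1 ≅ Z^2
degree 2: 0−0−0 = 0 → Ȟ^2 ≅ 0

Ȟ^0 = Z, Ȟ^1 = Z^2, Ȟ^2 = 0


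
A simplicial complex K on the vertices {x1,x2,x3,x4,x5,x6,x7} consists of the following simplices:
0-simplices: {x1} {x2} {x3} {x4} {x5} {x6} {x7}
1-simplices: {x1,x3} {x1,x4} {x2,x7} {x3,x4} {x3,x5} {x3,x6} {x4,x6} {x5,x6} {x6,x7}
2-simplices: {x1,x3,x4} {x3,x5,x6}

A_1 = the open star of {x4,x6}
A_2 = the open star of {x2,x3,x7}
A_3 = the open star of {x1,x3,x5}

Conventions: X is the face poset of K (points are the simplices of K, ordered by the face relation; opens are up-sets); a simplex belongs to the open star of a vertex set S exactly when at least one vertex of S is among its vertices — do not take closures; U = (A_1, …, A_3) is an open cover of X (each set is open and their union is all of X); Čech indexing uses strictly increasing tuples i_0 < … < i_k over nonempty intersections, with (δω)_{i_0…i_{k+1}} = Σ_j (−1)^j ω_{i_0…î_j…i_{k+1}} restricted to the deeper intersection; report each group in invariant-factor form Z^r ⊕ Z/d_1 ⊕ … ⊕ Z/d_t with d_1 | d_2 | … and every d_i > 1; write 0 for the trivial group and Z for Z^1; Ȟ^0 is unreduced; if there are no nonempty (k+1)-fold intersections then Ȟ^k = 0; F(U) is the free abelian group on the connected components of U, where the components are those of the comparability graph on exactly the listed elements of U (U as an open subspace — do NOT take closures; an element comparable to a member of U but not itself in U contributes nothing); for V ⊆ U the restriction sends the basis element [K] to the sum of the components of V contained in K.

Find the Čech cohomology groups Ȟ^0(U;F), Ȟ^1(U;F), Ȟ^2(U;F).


Ȟ^0 ≅ Z, Ȟ^1 ≅ Z and Ȟ^2 ≅ 0

cover nerve:
  A1={{x4},{x6},{x1,x4},{x3,x4},{x3,x6},{x4,x6},{x5,x6},{x6,x7},{x1,x3,x4},{x3,x5,x6}} A2={{x2},{x3},{x7},{x1,x3},{x2,x7},{x3,x4},{x3,x5},{x3,x6},{x6,x7},{x1,x3,x4},{x3,x5,x6}} A3={{x1},{x3},{x5},{x1,x3},{x1,x4},{x3,x4},{x3,x5},{x3,x6},{x5,x6},{x1,x3,x4},{x3,x5,x6}}
  A12={{x3,x4},{x3,x6},{x6,x7},{x1,x3,x4},{x3,x5,x6}} A13={{x1,x4},{x3,x4},{x3,x6},{x5,x6},{x1,x3,x4},{x3,x5,x6}} A23={{x3},{x1,x3},{x3,x4},{x3,x5},{x3,x6},{x1,x3,x4},{x3,x5,x6}}
  A123={{x3,x4},{x3,x6},{x1,x3,x4},{x3,x5,x6}}
components per intersection:
  A1: {{x4},{x6},{x1,x4},{x3,x4},{x3,x6},{x4,x6},{x5,x6},{x6,x7},{x1,x3,x4},{x3,x5,x6}}
  A2: {{x2},{x7},{x2,x7},{x6,x7}} {{x3},{x1,x3},{x3,x4},{x3,x5},{x3,x6},{x1,x3,x4},{x3,x5,x6}}
  A3: {{x1},{x3},{x5},{x1,x3},{x1,x4},{x3,x4},{x3,x5},{x3,x6},{x5,x6},{x1,x3,x4},{x3,x5,x6}}
  A12: {{x3,x4},{x1,x3,x4}} {{x3,x6},{x3,x5,x6}} {{x6,x7}}
  A13: {{x1,x4},{x3,x4},{x1,x3,x4}} {{x3,x6},{x5,x6},{x3,x5,x6}}
  A23: {{x3},{x1,x3},{x3,x4},{x3,x5},{x3,x6},{x1,x3,x4},{x3,x5,x6}}
  A123: {{x3,x4},{x1,x3,x4}} {{x3,x6},{x3,x5,x6}}
C dims 4,6,2; δ0: rk 3, SNF 1^3; δ1: rk 2, SNF 1^2
Ȟ^0: (4−3)−0=1 ⇒ Z
Ȟ^1: (6−2)−3=1 ⇒ Z
Ȟ^2: (2−0)−2=0 ⇒ 0


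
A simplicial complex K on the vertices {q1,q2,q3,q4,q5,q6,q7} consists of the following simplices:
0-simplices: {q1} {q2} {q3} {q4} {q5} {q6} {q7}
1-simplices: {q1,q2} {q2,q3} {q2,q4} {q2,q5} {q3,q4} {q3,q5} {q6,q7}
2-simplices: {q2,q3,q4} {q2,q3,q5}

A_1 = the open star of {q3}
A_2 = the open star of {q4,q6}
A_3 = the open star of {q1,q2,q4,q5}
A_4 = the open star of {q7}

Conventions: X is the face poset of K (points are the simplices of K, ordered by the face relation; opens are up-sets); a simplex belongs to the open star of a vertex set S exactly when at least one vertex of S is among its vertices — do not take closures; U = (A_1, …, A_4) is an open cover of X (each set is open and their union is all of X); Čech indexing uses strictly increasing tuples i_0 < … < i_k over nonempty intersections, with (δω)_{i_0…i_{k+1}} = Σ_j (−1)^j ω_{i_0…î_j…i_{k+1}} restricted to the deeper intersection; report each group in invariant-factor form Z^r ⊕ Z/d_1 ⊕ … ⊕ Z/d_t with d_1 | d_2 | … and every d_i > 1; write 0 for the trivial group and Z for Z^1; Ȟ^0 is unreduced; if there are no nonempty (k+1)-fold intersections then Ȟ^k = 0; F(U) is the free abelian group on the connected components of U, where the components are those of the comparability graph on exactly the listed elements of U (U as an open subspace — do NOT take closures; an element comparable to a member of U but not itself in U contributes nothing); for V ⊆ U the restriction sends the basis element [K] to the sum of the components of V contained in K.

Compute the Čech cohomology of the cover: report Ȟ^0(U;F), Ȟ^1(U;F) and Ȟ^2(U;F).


nerve simplices:
  A1={{q3},{q2,q3},{q3,q4},{q3,q5},{q2,q3,q4},{q2,q3,q5}} A2={{q4},{q6},{q2,q4},{q3,q4},{q6,q7},{q2,q3,q4}} A3={{q1},{q2},{q4},{q5},{q1,q2},{q2,q3},{q2,q4},{q2,q5},{q3,q4},{q3,q5},{q2,q3,q4},{q2,q3,q5}} A4={{q7},{q6,q7}}
  A12={{q3,q4},{q2,q3,q4}} A13={{q2,q3},{q3,q4},{q3,q5},{q2,q3,q4},{q2,q3,q5}} A23={{q4},{q2,q4},{q3,q4},{q2,q3,q4}} A24={{q6,q7}}
  A123={{q3,q4},{q2,q3,q4}}
components per intersection:
  A1: {{q3},{q2,q3},{q3,q4},{q3,q5},{q2,q3,q4},{q2,q3,q5}}
  A2: {{q4},{q2,q4},{q3,q4},{q2,q3,q4}} {{q6},{q6,q7}}
  A3: {{q1},{q2},{q4},{q5},{q1,q2},{q2,q3},{q2,q4},{q2,q5},{q3,q4},{q3,q5},{q2,q3,q4},{q2,q3,q5}}
  A4: {{q7},{q6,q7}}
  A12: {{q3,q4},{q2,q3,q4}}
  A13: {{q2,q3},{q3,q4},{q3,q5},{q2,q3,q4},{q2,q3,q5}}
  A23: {{q4},{q2,q4},{q3,q4},{q2,q3,q4}}
  A24: {{q6,q7}}
  A123: {{q3,q4},{q2,q3,q4}}
C dims 5,4,1; δ0: rk 3, SNF 1^3; δ1: rk 1, SNF 1^1
degree 0: 5−3−0 = 2 → Ȟ^0 ≅ Z^2
degree 1: 4−1−3 = 0 → Ȟ^1 ≅ 0
degree 2: 1−0−1 = 0 → Ȟ^2 ≅ 0

Ȟ^0 ≅ Z^2, Ȟ^1 ≅ 0, Ȟ^2 ≅ 0


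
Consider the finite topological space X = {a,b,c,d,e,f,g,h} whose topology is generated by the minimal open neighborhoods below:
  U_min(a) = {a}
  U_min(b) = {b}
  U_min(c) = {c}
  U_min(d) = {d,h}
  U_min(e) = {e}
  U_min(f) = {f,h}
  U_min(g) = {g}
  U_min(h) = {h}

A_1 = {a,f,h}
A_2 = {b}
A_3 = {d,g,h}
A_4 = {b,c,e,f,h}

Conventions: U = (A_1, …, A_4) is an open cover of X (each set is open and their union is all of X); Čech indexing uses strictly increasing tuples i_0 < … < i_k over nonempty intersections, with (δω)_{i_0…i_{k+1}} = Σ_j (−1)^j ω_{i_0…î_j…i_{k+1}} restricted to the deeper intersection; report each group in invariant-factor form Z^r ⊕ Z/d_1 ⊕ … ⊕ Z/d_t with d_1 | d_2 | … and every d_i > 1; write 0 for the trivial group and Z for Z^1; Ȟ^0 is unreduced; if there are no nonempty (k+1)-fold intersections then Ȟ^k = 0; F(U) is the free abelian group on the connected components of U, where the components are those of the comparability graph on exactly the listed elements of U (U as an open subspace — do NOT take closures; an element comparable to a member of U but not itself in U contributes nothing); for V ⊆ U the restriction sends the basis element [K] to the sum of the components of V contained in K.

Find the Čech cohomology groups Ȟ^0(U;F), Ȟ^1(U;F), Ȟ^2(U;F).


nerve simplices:
  A13={h} A14={f,h} A24={b} A34={h}
  A134={h}
components per intersection:
  A1: {a} {f,h}
  A2: {b}
  A3: {d,h} {g}
  A4: {b} {c} {e} {f,h}
  A13: {h}
  A14: {f,h}
  A24: {b}
  A34: {h}
  A134: {h}
C dims 9,4,1; δ0: rk 3, SNF 1^3; δ1: rk 1, SNF 1^1
degree 0: 9−3−0 = 6 → Ȟ^0 ≅ Z^6
degree 1: 4−1−3 = 0 → Ȟ^1 ≅ 0
degree 2: 1−0−1 = 0 → Ȟ^2 ≅ 0

Ȟ^0 ≅ Z^6, Ȟ^1 ≅ 0, Ȟ^2 ≅ 0


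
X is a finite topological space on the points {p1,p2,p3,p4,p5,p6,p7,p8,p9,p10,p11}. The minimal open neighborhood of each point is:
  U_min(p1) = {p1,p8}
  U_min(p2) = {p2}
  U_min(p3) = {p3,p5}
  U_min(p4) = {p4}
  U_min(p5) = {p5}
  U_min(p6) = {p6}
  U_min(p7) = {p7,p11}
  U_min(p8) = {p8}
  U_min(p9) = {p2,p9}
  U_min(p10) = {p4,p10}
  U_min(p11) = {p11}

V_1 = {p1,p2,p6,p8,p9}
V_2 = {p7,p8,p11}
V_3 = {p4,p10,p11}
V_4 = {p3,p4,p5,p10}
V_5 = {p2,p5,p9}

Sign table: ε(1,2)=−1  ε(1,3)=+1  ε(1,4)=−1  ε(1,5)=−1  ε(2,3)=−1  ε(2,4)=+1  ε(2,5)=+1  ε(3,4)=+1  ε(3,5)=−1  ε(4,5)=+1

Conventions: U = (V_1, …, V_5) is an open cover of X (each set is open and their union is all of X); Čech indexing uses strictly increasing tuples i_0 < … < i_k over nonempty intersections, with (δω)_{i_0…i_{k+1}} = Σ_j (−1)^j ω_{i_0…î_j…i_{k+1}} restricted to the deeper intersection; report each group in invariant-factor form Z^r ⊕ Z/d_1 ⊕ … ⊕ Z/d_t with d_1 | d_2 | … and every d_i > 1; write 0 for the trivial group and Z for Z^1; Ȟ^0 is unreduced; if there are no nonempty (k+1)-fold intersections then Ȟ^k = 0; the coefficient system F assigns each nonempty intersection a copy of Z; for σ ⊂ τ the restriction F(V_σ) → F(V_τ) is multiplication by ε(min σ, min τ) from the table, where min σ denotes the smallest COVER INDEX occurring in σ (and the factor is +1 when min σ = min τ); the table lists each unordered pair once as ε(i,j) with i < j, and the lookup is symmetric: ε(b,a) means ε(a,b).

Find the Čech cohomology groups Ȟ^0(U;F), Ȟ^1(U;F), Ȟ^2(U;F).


Ȟ^0 = 0,  Ȟ^1 = Z/2,  Ȟ^2 = 0

intersection data:
  V12={p8} V15={p2,p9} V23={p11} V34={p4,p10} V45={p5}
C dims 5,5; δ0: rk 5, SNF 1^4·2
Ȟ^0 = (5 − 5) − 0 = 0, so Ȟ^0 ≅ 0
Ȟ^1 = (5 − 0) − 5 = 0 plus torsion [2], so Ȟ^1 ≅ Z/2
Ȟ^2 = (0 − 0) − 0 = 0, so Ȟ^2 ≅ 0


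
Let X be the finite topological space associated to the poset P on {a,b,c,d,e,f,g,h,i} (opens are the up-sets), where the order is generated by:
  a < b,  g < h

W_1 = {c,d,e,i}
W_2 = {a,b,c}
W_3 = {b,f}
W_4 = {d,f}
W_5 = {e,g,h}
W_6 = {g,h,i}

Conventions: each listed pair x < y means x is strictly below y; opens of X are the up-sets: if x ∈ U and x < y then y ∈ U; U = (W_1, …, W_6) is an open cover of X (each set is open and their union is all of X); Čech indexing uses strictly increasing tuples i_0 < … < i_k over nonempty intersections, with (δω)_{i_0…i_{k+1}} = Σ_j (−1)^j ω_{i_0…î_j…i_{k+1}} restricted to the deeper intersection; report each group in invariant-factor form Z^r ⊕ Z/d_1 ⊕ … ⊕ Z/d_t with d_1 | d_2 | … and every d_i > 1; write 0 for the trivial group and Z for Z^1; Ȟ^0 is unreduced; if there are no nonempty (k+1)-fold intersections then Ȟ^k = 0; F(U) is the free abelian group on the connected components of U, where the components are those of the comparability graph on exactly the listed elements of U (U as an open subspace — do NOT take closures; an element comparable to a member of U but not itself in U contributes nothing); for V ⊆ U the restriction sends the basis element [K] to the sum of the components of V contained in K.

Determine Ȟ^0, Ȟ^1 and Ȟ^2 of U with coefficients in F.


nerve of the cover:
  W12={c} W14={d} W15={e} W16={i} W23={b} W34={f} W56={g,h}
components per intersection:
  W1: {c} {d} {e} {i}
  W2: {a,b} {c}
  W3: {b} {f}
  W4: {d} {f}
  W5: {e} {g,h}
  W6: {g,h} {i}
  W12: {c}
  W14: {d}
  W15: {e}
  W16: {i}
  W23: {b}
  W34: {f}
  W56: {g,h}
C dims 14,7; δ0: rk 7, SNF 1^7
Ȟ^0 = (14 − 7) − 0 = 7, so Ȟ^0 ≅ Z^7
Ȟ^1 = (7 − 0) − 7 = 0, so Ȟ^1 ≅ 0
Ȟ^2 = (0 − 0) − 0 = 0, so Ȟ^2 ≅ 0

Ȟ^0 = Z^7,  Ȟ^1 = 0,  Ȟ^2 = 0


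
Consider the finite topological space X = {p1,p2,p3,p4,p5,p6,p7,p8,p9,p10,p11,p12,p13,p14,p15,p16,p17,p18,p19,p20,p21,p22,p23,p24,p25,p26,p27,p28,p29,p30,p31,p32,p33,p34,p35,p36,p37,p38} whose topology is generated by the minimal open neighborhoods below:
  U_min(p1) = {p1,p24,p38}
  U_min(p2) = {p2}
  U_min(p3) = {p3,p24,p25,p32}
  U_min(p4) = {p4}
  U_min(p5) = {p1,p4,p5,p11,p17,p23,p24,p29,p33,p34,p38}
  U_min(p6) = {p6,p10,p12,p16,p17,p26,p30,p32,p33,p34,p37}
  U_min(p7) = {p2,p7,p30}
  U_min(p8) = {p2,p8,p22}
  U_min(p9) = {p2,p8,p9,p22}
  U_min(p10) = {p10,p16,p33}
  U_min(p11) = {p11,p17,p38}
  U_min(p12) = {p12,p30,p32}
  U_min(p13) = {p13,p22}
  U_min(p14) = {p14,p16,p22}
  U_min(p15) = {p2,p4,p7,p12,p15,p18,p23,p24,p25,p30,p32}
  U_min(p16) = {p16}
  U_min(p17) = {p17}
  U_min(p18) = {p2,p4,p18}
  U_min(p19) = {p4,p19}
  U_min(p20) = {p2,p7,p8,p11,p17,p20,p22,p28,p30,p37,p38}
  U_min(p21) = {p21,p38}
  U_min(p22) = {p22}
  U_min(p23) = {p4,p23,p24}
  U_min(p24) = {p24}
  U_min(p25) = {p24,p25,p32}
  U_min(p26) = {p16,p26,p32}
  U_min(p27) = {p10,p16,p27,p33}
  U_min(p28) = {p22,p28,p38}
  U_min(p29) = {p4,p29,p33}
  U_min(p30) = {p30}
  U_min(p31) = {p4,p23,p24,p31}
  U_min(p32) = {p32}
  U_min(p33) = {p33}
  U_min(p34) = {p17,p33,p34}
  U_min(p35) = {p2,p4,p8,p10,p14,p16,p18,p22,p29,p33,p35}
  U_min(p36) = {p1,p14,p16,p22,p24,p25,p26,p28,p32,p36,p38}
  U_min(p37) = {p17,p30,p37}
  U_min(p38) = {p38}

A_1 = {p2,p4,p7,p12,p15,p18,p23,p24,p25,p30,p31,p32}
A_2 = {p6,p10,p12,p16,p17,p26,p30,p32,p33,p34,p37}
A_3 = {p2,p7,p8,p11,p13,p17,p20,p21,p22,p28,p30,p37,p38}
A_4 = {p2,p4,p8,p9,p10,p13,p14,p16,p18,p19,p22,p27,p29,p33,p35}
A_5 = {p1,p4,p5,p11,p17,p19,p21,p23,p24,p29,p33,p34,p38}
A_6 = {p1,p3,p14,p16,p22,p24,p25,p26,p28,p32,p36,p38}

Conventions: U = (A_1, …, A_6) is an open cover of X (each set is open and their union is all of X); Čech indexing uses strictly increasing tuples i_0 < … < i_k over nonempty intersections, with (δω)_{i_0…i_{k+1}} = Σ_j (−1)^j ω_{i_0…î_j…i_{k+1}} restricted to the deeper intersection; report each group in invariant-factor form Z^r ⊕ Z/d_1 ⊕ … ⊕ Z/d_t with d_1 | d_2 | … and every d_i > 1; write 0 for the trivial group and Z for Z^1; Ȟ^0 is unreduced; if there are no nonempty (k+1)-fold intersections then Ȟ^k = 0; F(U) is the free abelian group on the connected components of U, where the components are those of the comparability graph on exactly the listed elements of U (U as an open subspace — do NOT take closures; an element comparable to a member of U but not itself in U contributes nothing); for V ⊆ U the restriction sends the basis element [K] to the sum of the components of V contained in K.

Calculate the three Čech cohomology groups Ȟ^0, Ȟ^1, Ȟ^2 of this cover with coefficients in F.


Ȟ^0(U;F) ≅ Z,  Ȟ^1(U;F) ≅ 0,  Ȟ^2(U;F) ≅ Z/2

nerve simplices:
  A12={p12,p30,p32} A13={p2,p7,p30} A14={p2,p4,p18} A15={p4,p23,p24} A16={p24,p25,p32} A23={p17,p30,p37} A24={p10,p16,p33} A25={p17,p33,p34} A26={p16,p26,p32} A34={p2,p8,p13,p22} A35={p11,p17,p21,p38} A36={p22,p28,p38} A45={p4,p19,p29,p33} A46={p14,p16,p22} A56={p1,p24,p38}
  A123={p30} A126={p32} A134={p2} A145={p4} A156={p24} A235={p17} A245={p33} A246={p16} A346={p22} A356={p38}
components per intersection:
  A1: {p2,p4,p7,p12,p15,p18,p23,p24,p25,p30,p31,p32}
  A2: {p6,p10,p12,p16,p17,p26,p30,p32,p33,p34,p37}
  A3: {p2,p7,p8,p11,p13,p17,p20,p21,p22,p28,p30,p37,p38}
  A4: {p2,p4,p8,p9,p10,p13,p14,p16,p18,p19,p22,p27,p29,p33,p35}
  A5: {p1,p4,p5,p11,p17,p19,p21,p23,p24,p29,p33,p34,p38}
  A6: {p1,p3,p14,p16,p22,p24,p25,p26,p28,p32,p36,p38}
  A12: {p12,p30,p32}
  A13: {p2,p7,p30}
  A14: {p2,p4,p18}
  A15: {p4,p23,p24}
  A16: {p24,p25,p32}
  A23: {p17,p30,p37}
  A24: {p10,p16,p33}
  A25: {p17,p33,p34}
  A26: {p16,p26,p32}
  A34: {p2,p8,p13,p22}
  A35: {p11,p17,p21,p38}
  A36: {p22,p28,p38}
  A45: {p4,p19,p29,p33}
  A46: {p14,p16,p22}
  A56: {p1,p24,p38}
  A123: {p30}
  A126: {p32}
  A134: {p2}
  A145: {p4}
  A156: {p24}
  A235: {p17}
  A245: {p33}
  A246: {p16}
  A346: {p22}
  A356: {p38}
C dims 6,15,10; δ0: rk 5, SNF 1^5; δ1: rk 10, SNF 1^9·2
degree 0: 6−5−0 = 1 → Ȟ^0 ≅ Z
degree 1: 15−10−5 = 0 → Ȟ^1 ≅ 0
degree 2: 10−0−10 = 0 plus torsion [2] → Ȟ^2 ≅ Z/2


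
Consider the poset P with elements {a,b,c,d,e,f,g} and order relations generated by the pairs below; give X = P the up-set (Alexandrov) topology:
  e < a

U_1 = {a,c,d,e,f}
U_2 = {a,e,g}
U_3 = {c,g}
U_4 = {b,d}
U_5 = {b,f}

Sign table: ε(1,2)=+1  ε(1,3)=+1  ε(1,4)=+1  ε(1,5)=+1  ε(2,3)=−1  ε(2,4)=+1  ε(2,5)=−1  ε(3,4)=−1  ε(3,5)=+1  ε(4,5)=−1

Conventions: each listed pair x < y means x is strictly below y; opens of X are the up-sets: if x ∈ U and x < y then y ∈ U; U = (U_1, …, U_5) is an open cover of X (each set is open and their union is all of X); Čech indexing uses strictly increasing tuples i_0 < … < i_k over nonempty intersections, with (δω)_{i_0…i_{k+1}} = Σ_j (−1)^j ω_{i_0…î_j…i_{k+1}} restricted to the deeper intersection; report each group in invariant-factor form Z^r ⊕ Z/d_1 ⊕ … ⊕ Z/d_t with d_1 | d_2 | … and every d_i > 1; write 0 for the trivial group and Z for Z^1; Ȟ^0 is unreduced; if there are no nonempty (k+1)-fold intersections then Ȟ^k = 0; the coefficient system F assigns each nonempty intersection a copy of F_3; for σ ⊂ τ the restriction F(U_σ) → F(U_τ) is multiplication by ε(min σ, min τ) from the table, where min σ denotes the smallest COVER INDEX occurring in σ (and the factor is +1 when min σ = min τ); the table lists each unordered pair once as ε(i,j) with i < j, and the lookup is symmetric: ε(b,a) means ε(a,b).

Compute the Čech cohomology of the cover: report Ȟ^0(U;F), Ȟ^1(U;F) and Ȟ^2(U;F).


Ȟ^0 = 0; Ȟ^1 = Z/3; Ȟ^2 = 0

cover nerve:
  U12={a,e} U13={c} U14={d} U15={f} U23={g} U45={b}
C dims 5,6; δ0: rk_F3 5
Ȟ^0: (5−5)−0=0 ⇒ 0
Ȟ^1: (6−0)−5=1 ⇒ Z/3
Ȟ^2: (0−0)−0=0 ⇒ 0


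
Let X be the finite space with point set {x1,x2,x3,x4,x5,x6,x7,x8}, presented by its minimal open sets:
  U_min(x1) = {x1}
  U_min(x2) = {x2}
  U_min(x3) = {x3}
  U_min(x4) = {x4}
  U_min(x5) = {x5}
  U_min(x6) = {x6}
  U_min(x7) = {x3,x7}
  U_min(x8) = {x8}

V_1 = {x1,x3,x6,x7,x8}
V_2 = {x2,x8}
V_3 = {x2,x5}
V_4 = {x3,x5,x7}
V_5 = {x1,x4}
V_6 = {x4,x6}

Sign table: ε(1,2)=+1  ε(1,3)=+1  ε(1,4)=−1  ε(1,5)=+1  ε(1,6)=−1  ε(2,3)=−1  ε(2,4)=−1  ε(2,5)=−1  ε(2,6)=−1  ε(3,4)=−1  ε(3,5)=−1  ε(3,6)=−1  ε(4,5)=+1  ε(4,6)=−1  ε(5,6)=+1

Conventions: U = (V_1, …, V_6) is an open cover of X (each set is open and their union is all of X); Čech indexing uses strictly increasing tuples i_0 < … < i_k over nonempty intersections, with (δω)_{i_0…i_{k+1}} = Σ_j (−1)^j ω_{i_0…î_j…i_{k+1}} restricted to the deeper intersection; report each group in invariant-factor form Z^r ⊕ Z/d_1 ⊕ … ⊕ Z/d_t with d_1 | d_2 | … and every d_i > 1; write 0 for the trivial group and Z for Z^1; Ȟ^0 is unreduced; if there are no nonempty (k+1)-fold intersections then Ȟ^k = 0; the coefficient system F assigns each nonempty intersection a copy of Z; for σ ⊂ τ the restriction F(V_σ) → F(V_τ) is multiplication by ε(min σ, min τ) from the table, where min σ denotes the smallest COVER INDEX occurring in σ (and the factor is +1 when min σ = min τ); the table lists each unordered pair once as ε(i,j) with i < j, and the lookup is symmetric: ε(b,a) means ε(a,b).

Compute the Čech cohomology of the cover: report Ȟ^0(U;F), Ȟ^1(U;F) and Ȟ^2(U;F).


Ȟ^0(U;F) ≅ 0, Ȟ^1(U;F) ≅ Z ⊕ Z/2 and Ȟ^2(U;F) ≅ 0

nonempty intersections:
  V12={x8} V14={x3,x7} V15={x1} V16={x6} V23={x2} V34={x5} V56={x4}
C dims 6,7; δ0: rk 6, SNF 1^5·2
Ȟ^0: (6−6)−0=0 ⇒ 0
Ȟ^1: (7−0)−6=1 plus torsion [2] ⇒ Z ⊕ Z/2
Ȟ^2: (0−0)−0=0 ⇒ 0


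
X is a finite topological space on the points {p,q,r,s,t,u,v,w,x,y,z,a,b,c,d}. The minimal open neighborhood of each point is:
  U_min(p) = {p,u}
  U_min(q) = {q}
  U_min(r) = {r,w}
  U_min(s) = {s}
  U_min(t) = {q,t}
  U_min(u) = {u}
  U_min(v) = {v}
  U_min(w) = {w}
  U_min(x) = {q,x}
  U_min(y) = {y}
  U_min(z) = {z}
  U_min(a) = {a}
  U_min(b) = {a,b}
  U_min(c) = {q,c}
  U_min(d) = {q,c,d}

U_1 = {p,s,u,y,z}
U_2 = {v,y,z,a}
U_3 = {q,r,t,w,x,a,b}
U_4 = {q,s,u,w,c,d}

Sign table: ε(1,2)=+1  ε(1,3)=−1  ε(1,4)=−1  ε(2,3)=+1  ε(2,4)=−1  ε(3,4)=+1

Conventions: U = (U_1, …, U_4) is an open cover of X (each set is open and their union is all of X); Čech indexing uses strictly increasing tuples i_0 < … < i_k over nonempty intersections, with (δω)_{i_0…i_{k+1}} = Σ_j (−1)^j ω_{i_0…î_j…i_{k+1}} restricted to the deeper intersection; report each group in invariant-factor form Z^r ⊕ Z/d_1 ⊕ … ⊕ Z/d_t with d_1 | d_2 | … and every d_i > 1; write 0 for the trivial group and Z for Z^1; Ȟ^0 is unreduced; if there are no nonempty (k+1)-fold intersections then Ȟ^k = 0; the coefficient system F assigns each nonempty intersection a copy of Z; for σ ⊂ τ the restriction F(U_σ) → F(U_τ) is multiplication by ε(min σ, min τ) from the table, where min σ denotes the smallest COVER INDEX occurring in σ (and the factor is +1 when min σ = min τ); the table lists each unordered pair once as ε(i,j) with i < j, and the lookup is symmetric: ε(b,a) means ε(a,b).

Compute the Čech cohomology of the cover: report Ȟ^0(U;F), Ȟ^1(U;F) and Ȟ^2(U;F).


nerve of the cover:
  U12={y,z} U14={s,u} U23={a} U34={q,w}
C dims 4,4; δ0: rk 4, SNF 1^3·2
Ȟ^0 = (4 − 4) − 0 = 0, so Ȟ^0 ≅ 0
Ȟ^1 = (4 − 0) − 4 = 0 plus torsion [2], so Ȟ^1 ≅ Z/2
Ȟ^2 = (0 − 0) − 0 = 0, so Ȟ^2 ≅ 0

Ȟ^0 ≅ 0, Ȟ^1 ≅ Z/2 and Ȟ^2 ≅ 0


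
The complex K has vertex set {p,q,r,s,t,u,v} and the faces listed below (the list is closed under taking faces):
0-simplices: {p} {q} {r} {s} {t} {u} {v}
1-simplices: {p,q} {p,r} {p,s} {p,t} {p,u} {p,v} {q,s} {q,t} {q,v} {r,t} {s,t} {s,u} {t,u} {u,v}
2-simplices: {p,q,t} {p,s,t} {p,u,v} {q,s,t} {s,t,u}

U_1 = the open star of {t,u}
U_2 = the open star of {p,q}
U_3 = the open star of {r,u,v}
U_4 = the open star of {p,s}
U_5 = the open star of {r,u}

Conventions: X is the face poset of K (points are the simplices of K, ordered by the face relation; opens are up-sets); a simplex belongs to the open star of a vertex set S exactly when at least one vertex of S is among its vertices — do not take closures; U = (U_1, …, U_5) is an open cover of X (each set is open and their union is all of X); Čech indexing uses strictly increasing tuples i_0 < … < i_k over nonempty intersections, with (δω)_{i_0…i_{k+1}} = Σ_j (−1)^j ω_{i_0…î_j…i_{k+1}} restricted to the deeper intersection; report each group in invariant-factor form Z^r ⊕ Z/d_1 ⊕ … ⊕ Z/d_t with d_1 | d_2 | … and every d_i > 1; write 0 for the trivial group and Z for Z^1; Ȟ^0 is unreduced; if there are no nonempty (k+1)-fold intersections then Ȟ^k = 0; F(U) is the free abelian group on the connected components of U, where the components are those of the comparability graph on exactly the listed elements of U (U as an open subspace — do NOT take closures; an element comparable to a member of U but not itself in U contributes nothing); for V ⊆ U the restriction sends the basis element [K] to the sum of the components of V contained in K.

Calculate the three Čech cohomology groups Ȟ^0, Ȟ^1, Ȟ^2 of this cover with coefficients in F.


Ȟ^0(U;F) ≅ Z,  Ȟ^1(U;F) ≅ Z^3,  Ȟ^2(U;F) ≅ 0

cover nerve:
  U1={{t},{u},{p,t},{p,u},{q,t},{r,t},{s,t},{s,u},{t,u},{u,v},{p,q,t},{p,s,t},{p,u,v},{q,s,t},{s,t,u}} U2={{p},{q},{p,q},{p,r},{p,s},{p,t},{p,u},{p,v},{q,s},{q,t},{q,v},{p,q,t},{p,s,t},{p,u,v},{q,s,t}} U3={{r},{u},{v},{p,r},{p,u},{p,v},{q,v},{r,t},{s,u},{t,u},{u,v},{p,u,v},{s,t,u}} U4={{p},{s},{p,q},{p,r},{p,s},{p,t},{p,u},{p,v},{q,s},{s,t},{s,u},{p,q,t},{p,s,t},{p,u,v},{q,s,t},{s,t,u}} U5={{r},{u},{p,r},{p,u},{r,t},{s,u},{t,u},{u,v},{p,u,v},{s,t,u}}
  U12={{p,t},{p,u},{q,t},{p,q,t},{p,s,t},{p,u,v},{q,s,t}} U13={{u},{p,u},{r,t},{s,u},{t,u},{u,v},{p,u,v},{s,t,u}} U14={{p,t},{p,u},{s,t},{s,u},{p,q,t},{p,s,t},{p,u,v},{q,s,t},{s,t,u}} U15={{u},{p,u},{r,t},{s,u},{t,u},{u,v},{p,u,v},{s,t,u}} U23={{p,r},{p,u},{p,v},{q,v},{p,u,v}} U24={{p},{p,q},{p,r},{p,s},{p,t},{p,u},{p,v},{q,s},{p,q,t},{p,s,t},{p,u,v},{q,s,t}} U25={{p,r},{p,u},{p,u,v}} U34={{p,r},{p,u},{p,v},{s,u},{p,u,v},{s,t,u}} U35={{r},{u},{p,r},{p,u},{r,t},{s,u},{t,u},{u,v},{p,u,v},{s,t,u}} U45={{p,r},{p,u},{s,u},{p,u,v},{s,t,u}}
  U123={{p,u},{p,u,v}} U124={{p,t},{p,u},{p,q,t},{p,s,t},{p,u,v},{q,s,t}} U125={{p,u},{p,u,v}} U134={{p,u},{s,u},{p,u,v},{s,t,u}} U135={{u},{p,u},{r,t},{s,u},{t,u},{u,v},{p,u,v},{s,t,u}} U145={{p,u},{s,u},{p,u,v},{s,t,u}} U234={{p,r},{p,u},{p,v},{p,u,v}} U235={{p,r},{p,u},{p,u,v}} U245={{p,r},{p,u},{p,u,v}} U345={{p,r},{p,u},{s,u},{p,u,v},{s,t,u}}
  U1234={{p,u},{p,u,v}} U1235={{p,u},{p,u,v}} U1245={{p,u},{p,u,v}} U1345={{p,u},{s,u},{p,u,v},{s,t,u}} U2345={{p,r},{p,u},{p,u,v}}
  U12345={{p,u},{p,u,v}}
components per intersection:
  U1: {{t},{u},{p,t},{p,u},{q,t},{r,t},{s,t},{s,u},{t,u},{u,v},{p,q,t},{p,s,t},{p,u,v},{q,s,t},{s,t,u}}
  U2: {{p},{q},{p,q},{p,r},{p,s},{p,t},{p,u},{p,v},{q,s},{q,t},{q,v},{p,q,t},{p,s,t},{p,u,v},{q,s,t}}
  U3: {{r},{p,r},{r,t}} {{u},{v},{p,u},{p,v},{q,v},{s,u},{t,u},{u,v},{p,u,v},{s,t,u}}
  U4: {{p},{s},{p,q},{p,r},{p,s},{p,t},{p,u},{p,v},{q,s},{s,t},{s,u},{p,q,t},{p,s,t},{p,u,v},{q,s,t},{s,t,u}}
  U5: {{r},{p,r},{r,t}} {{u},{p,u},{s,u},{t,u},{u,v},{p,u,v},{s,t,u}}
  U12: {{p,t},{q,t},{p,q,t},{p,s,t},{q,s,t}} {{p,u},{p,u,v}}
  U13: {{u},{p,u},{s,u},{t,u},{u,v},{p,u,v},{s,t,u}} {{r,t}}
  U14: {{p,t},{s,t},{s,u},{p,q,t},{p,s,t},{q,s,t},{s,t,u}} {{p,u},{p,u,v}}
  U15: {{u},{p,u},{s,u},{t,u},{u,v},{p,u,v},{s,t,u}} {{r,t}}
  U23: {{p,r}} {{p,u},{p,v},{p,u,v}} {{q,v}}
  U24: {{p},{p,q},{p,r},{p,s},{p,t},{p,u},{p,v},{p,q,t},{p,s,t},{p,u,v}} {{q,s},{q,s,t}}
  U25: {{p,r}} {{p,u},{p,u,v}}
  U34: {{p,r}} {{p,u},{p,v},{p,u,v}} {{s,u},{s,t,u}}
  U35: {{r},{p,r},{r,t}} {{u},{p,u},{s,u},{t,u},{u,v},{p,u,v},{s,t,u}}
  U45: {{p,r}} {{p,u},{p,u,v}} {{s,u},{s,t,u}}
  U123: {{p,u},{p,u,v}}
  U124: {{p,t},{p,q,t},{p,s,t}} {{p,u},{p,u,v}} {{q,s,t}}
  U125: {{p,u},{p,u,v}}
  U134: {{p,u},{p,u,v}} {{s,u},{s,t,u}}
  U135: {{u},{p,u},{s,u},{t,u},{u,v},{p,u,v},{s,t,u}} {{r,t}}
  U145: {{p,u},{p,u,v}} {{s,u},{s,t,u}}
  U234: {{p,r}} {{p,u},{p,v},{p,u,v}}
  U235: {{p,r}} {{p,u},{p,u,v}}
  U245: {{p,r}} {{p,u},{p,u,v}}
  U345: {{p,r}} {{p,u},{p,u,v}} {{s,u},{s,t,u}}
  U1234: {{p,u},{p,u,v}}
  U1235: {{p,u},{p,u,v}}
  U1245: {{p,u},{p,u,v}}
  U1345: {{p,u},{p,u,v}} {{s,u},{s,t,u}}
  U2345: {{p,r}} {{p,u},{p,u,v}}
  U12345: {{p,u},{p,u,v}}
C dims 7,23,20,7; δ0: rk 6, SNF 1^6; δ1: rk 14, SNF 1^14; δ2: rk 6, SNF 1^6
Ȟ^0: (7−6)−0=1 ⇒ Z
Ȟ^1: (23−14)−6=3 ⇒ Z^3
Ȟ^2: (20−6)−14=0 ⇒ 0
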